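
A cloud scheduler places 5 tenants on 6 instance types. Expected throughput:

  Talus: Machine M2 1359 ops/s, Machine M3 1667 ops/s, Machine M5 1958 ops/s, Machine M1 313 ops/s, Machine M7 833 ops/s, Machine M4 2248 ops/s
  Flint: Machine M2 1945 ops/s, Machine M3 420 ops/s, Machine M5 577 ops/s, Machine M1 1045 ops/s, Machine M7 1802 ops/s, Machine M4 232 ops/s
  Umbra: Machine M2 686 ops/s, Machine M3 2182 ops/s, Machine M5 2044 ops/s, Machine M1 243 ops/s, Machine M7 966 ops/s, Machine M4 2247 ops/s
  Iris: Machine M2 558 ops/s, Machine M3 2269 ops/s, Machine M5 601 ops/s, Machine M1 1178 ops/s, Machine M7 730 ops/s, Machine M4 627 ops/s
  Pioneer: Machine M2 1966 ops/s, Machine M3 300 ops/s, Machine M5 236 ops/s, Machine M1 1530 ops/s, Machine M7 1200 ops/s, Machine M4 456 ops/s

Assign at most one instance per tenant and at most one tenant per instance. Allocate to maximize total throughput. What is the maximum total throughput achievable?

This is the linear assignment problem.
Optimal: Talus→Machine M4 (2248 ops/s), Flint→Machine M7 (1802 ops/s), Umbra→Machine M5 (2044 ops/s), Iris→Machine M3 (2269 ops/s), Pioneer→Machine M2 (1966 ops/s) — total 2248+1802+2044+2269+1966 = 10329 ops/s.
Column-greedy (each instance in turn goes to its best remaining tenant) gives 8157 ops/s, worse by 2172.
Every other assignment is strictly worse.

Max total: 10329 ops/s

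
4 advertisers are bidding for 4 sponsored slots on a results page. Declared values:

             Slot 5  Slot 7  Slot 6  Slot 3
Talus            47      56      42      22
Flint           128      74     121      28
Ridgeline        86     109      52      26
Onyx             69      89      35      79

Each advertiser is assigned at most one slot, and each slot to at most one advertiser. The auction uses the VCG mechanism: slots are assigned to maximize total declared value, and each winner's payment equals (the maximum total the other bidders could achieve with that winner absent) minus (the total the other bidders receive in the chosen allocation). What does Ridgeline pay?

Ridgeline pays $14.

Efficient allocation: Talus→Slot 6 ($42), Flint→Slot 5 ($128), Ridgeline→Slot 7 ($109), Onyx→Slot 3 ($79); total welfare W = $358.
Ridgeline receives Slot 7 at value $109, so the others get W − 109 = $249.
Without Ridgeline: best allocation of the remaining 3 bidders over all 4 slots is Talus→Slot 7 ($56), Flint→Slot 5 ($128), Onyx→Slot 3 ($79), total $263.
VCG payment = (others' best without Ridgeline) − (others' welfare with Ridgeline) = 263 − 249 = $14.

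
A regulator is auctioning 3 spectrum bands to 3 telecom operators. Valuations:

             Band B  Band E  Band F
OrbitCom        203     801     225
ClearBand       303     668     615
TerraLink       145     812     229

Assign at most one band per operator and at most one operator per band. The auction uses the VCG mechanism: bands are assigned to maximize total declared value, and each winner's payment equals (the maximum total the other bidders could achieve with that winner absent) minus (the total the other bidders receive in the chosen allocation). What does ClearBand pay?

ClearBand pays $22M.

Efficient allocation: OrbitCom→Band B ($203M), ClearBand→Band F ($615M), TerraLink→Band E ($812M); total welfare W = $1630M.
ClearBand receives Band F at value $615M, so the others get W − 615 = $1015M.
Without ClearBand: best allocation of the remaining 2 bidders over all 3 bands is OrbitCom→Band F ($225M), TerraLink→Band E ($812M), total $1037M.
VCG payment = (others' best without ClearBand) − (others' welfare with ClearBand) = 1037 − 1015 = $22M.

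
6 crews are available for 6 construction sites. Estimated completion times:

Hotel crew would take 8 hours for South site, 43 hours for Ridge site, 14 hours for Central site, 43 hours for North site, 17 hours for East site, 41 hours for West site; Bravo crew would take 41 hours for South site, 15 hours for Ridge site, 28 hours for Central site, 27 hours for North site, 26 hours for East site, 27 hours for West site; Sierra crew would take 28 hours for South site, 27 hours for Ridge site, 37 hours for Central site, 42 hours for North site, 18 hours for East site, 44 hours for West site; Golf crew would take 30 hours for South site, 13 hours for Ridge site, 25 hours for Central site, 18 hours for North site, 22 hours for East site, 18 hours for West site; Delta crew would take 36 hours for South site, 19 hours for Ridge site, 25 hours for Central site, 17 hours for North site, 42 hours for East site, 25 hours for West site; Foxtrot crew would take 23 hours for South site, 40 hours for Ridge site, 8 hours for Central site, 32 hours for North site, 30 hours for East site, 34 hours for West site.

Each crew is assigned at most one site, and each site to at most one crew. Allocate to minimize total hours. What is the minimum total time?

Minimum total: 84 hours

Optimal: Hotel crew→South site (8 hours), Bravo crew→Ridge site (15 hours), Sierra crew→East site (18 hours), Golf crew→West site (18 hours), Delta crew→North site (17 hours), Foxtrot crew→Central site (8 hours) — total 8+15+18+18+17+8 = 84 hours.
Next-best assignment: Hotel crew→South site, Bravo crew→West site, Sierra crew→East site, Golf crew→Ridge site, Delta crew→North site, Foxtrot crew→Central site = 91 hours.
Swapping Sierra crew↔Hotel crew (Sierra crew→South site 28 hours, Hotel crew→East site 17 hours) adds 19.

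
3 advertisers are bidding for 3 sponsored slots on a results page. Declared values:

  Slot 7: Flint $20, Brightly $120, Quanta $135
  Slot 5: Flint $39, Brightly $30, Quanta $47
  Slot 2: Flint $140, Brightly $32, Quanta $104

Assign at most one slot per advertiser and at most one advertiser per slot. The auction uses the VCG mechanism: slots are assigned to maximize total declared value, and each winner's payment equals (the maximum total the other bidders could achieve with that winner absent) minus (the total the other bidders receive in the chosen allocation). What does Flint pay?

Flint pays $57.

Efficient allocation: Flint→Slot 2 ($140), Brightly→Slot 7 ($120), Quanta→Slot 5 ($47); total welfare W = $307.
Flint receives Slot 2 at value $140, so the others get W − 140 = $167.
Without Flint: best allocation of the remaining 2 bidders over all 3 slots is Brightly→Slot 7 ($120), Quanta→Slot 2 ($104), total $224.
VCG payment = (others' best without Flint) − (others' welfare with Flint) = 224 − 167 = $57.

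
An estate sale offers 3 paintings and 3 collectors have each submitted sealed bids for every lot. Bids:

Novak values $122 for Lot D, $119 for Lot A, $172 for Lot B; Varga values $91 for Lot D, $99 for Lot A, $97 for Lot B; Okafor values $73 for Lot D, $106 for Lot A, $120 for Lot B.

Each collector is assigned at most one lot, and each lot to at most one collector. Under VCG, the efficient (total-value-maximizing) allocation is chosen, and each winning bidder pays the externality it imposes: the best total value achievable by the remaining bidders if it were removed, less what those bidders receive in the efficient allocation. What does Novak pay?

Novak pays $22.

Efficient allocation: Novak→Lot B ($172), Varga→Lot D ($91), Okafor→Lot A ($106); total welfare W = $369.
Novak receives Lot B at value $172, so the others get W − 172 = $197.
Without Novak: best allocation of the remaining 2 bidders over all 3 lots is Varga→Lot A ($99), Okafor→Lot B ($120), total $219.
VCG payment = (others' best without Novak) − (others' welfare with Novak) = 219 − 197 = $22.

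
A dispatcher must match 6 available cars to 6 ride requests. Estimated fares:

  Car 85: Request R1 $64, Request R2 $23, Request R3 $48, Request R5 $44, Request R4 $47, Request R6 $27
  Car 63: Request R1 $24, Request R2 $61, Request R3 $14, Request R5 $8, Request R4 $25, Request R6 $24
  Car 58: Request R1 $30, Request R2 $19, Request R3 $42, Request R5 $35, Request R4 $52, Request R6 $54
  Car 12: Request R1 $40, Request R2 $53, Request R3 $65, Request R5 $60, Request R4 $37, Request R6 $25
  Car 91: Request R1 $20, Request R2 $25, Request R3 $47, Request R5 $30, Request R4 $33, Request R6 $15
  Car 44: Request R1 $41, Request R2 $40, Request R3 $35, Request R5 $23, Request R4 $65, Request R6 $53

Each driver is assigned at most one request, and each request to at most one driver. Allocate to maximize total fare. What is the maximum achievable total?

Maximum total: $351

Optimal: Car 85→Request R1 ($64), Car 63→Request R2 ($61), Car 58→Request R6 ($54), Car 12→Request R5 ($60), Car 91→Request R3 ($47), Car 44→Request R4 ($65) — total 64+61+54+60+47+65 = $351.
Next-best assignment: Car 85→Request R1, Car 63→Request R2, Car 58→Request R6, Car 12→Request R3, Car 91→Request R5, Car 44→Request R4 = $339.
Swapping Car 12↔Car 58 (Car 12→Request R6 $25, Car 58→Request R5 $35) loses 54.
Checked against all permutations: $351 is optimal.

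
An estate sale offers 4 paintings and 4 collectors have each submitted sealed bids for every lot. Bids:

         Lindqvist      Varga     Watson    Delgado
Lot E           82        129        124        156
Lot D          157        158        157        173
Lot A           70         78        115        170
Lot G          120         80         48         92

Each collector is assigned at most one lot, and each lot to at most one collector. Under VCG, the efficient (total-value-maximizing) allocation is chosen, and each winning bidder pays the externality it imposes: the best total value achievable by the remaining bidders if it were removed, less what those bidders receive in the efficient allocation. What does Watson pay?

Watson pays $37.

Efficient allocation: Lindqvist→Lot G ($120), Varga→Lot E ($129), Watson→Lot D ($157), Delgado→Lot A ($170); total welfare W = $576.
Watson receives Lot D at value $157, so the others get W − 157 = $419.
Without Watson: best allocation of the remaining 3 bidders over all 4 lots is Lindqvist→Lot D ($157), Varga→Lot E ($129), Delgado→Lot A ($170), total $456.
VCG payment = (others' best without Watson) − (others' welfare with Watson) = 456 − 419 = $37.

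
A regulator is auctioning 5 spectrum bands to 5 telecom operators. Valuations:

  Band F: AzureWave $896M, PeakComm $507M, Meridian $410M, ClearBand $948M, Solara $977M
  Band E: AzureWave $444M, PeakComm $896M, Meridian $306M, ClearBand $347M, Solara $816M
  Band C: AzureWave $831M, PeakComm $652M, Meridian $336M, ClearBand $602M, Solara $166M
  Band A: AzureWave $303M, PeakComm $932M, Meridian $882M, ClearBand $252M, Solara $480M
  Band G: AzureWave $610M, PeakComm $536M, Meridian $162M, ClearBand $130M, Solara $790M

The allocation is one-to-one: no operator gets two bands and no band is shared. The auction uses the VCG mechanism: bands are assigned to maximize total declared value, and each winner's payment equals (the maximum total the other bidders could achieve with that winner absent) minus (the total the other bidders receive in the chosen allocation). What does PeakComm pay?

Efficient allocation: AzureWave→Band C ($831M), PeakComm→Band E ($896M), Meridian→Band A ($882M), ClearBand→Band F ($948M), Solara→Band G ($790M); total welfare W = $4347M.
PeakComm receives Band E at value $896M, so the others get W − 896 = $3451M.
Without PeakComm: best allocation of the remaining 4 bidders over all 5 bands is AzureWave→Band C ($831M), Meridian→Band A ($882M), ClearBand→Band F ($948M), Solara→Band E ($816M), total $3477M.
VCG payment = (others' best without PeakComm) − (others' welfare with PeakComm) = 3477 − 3451 = $26M.

PeakComm pays $26M.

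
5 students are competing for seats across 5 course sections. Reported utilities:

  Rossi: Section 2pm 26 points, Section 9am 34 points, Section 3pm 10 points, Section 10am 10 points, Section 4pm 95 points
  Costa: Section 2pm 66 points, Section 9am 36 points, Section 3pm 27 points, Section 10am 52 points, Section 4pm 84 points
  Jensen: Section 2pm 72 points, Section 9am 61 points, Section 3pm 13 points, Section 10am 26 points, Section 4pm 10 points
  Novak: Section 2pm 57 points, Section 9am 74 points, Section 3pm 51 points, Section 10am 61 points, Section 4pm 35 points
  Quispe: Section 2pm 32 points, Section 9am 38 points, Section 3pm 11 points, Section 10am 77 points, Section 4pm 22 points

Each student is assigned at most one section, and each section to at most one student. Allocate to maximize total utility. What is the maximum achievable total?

Optimal: Rossi→Section 4pm (95 points), Costa→Section 2pm (66 points), Jensen→Section 9am (61 points), Novak→Section 3pm (51 points), Quispe→Section 10am (77 points) — total 95+66+61+51+77 = 350 points.
Max-entry greedy (repeatedly take the single best remaining cell) gives 345 points, worse by 5.
Next-best assignment: Rossi→Section 4pm, Costa→Section 3pm, Jensen→Section 2pm, Novak→Section 9am, Quispe→Section 10am = 345 points.
Every other assignment is strictly worse.

Maximum total: 350 points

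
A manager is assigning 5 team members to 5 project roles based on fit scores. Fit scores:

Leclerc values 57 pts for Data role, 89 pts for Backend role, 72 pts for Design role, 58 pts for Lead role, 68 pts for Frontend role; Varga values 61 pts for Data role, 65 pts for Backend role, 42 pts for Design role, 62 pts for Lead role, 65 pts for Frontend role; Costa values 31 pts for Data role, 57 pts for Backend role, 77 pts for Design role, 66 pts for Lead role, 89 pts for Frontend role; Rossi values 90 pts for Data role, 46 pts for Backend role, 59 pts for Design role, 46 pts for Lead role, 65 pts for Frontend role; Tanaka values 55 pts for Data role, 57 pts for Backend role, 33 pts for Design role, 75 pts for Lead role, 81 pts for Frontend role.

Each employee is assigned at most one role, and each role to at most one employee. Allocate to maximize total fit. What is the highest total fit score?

Treat this as an assignment problem: match each employee to one role.
Optimal: Leclerc→Backend role (89 pts), Varga→Lead role (62 pts), Costa→Design role (77 pts), Rossi→Data role (90 pts), Tanaka→Frontend role (81 pts) — total 89+62+77+90+81 = 399 pts.
Next-best assignment: Leclerc→Backend role, Varga→Frontend role, Costa→Design role, Rossi→Data role, Tanaka→Lead role = 396 pts.
No other one-to-one assignment exceeds 399 pts.

Maximum total: 399 pts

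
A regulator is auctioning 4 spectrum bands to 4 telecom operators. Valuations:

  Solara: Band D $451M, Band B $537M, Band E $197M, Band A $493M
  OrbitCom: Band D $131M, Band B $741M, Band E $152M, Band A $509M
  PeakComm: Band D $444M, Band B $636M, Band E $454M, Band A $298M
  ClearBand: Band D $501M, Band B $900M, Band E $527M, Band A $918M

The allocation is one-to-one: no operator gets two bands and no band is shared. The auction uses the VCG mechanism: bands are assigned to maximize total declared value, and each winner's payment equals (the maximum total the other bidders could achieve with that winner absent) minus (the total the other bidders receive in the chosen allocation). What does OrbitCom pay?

Efficient allocation: Solara→Band D ($451M), OrbitCom→Band B ($741M), PeakComm→Band E ($454M), ClearBand→Band A ($918M); total welfare W = $2564M.
OrbitCom receives Band B at value $741M, so the others get W − 741 = $1823M.
Without OrbitCom: best allocation of the remaining 3 bidders over all 4 bands is Solara→Band D ($451M), PeakComm→Band B ($636M), ClearBand→Band A ($918M), total $2005M.
VCG payment = (others' best without OrbitCom) − (others' welfare with OrbitCom) = 2005 − 1823 = $182M.

OrbitCom pays $182M.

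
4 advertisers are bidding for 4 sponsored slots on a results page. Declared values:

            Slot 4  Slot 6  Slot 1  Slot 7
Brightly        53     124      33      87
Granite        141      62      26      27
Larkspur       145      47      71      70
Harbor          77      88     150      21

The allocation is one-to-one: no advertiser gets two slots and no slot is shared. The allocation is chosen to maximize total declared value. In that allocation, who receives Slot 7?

This is the linear assignment problem.
Optimal: Brightly→Slot 6 ($124), Granite→Slot 4 ($141), Larkspur→Slot 7 ($70), Harbor→Slot 1 ($150) — total 124+141+70+150 = $485.
Max-entry greedy (repeatedly take the single best remaining cell) gives $446, worse by 39.
Next-best assignment: Brightly→Slot 6, Granite→Slot 7, Larkspur→Slot 4, Harbor→Slot 1 = $446.
Larkspur's own top slot is Slot 4 ($145), but forcing Larkspur→Slot 4 and reassigning the rest optimally gives only $446 — worse by 39.

Larkspur receives Slot 7.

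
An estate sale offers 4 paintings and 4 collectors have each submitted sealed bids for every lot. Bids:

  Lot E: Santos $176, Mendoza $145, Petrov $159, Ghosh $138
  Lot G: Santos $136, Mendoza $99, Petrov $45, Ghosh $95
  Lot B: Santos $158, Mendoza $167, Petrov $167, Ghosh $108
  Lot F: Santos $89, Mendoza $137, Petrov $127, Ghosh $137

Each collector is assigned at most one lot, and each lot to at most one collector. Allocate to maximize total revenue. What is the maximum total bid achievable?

Maximum total: $599

Optimal: Santos→Lot G ($136), Mendoza→Lot B ($167), Petrov→Lot E ($159), Ghosh→Lot F ($137) — total 136+167+159+137 = $599.
Row-greedy (each collector in turn takes its best remaining lot) gives $565, worse by 34.
Swapping Petrov↔Mendoza (Petrov→Lot B $167, Mendoza→Lot E $145) loses 14.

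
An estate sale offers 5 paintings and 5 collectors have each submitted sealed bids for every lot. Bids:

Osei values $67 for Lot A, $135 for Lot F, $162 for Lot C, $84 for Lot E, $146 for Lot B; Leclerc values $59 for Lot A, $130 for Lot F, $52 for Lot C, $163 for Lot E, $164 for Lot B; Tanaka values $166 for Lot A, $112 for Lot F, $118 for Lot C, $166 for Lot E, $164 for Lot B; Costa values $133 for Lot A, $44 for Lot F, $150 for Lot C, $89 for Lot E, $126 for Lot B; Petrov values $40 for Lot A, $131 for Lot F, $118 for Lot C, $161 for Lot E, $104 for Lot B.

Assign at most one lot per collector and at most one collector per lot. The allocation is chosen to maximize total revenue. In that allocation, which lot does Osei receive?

Osei receives Lot F.

Optimal: Osei→Lot F ($135), Leclerc→Lot B ($164), Tanaka→Lot A ($166), Costa→Lot C ($150), Petrov→Lot E ($161) — total 135+164+166+150+161 = $776.
Row-greedy (each collector in turn takes its best remaining lot) gives $712, worse by 64.
Next-best assignment: Osei→Lot C, Leclerc→Lot B, Tanaka→Lot E, Costa→Lot A, Petrov→Lot F = $756.
No other one-to-one assignment exceeds $776.
Osei's own top lot is Lot C ($162), but forcing Osei→Lot C and reassigning the rest optimally gives only $756 — worse by 20.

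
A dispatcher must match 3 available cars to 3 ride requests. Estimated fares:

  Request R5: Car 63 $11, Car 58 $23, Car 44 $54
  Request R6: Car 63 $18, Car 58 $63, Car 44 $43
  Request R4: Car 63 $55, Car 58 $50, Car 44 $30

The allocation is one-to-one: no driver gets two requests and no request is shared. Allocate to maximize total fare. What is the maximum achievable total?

Treat this as an assignment problem: match each driver to one request.
Optimal: Car 63→Request R4 ($55), Car 58→Request R6 ($63), Car 44→Request R5 ($54) — total 55+63+54 = $172.
Next-best assignment: Car 63→Request R6, Car 58→Request R4, Car 44→Request R5 = $122.
No other one-to-one assignment exceeds $172.

Max total: $172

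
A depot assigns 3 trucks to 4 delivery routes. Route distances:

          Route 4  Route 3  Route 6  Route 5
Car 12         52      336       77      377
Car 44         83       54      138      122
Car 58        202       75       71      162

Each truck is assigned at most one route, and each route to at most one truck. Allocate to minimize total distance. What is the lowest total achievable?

Optimal: Car 12→Route 4 (52 km), Car 44→Route 3 (54 km), Car 58→Route 6 (71 km) — total 52+54+71 = 177 km.
Swapping Car 12↔Car 58 (Car 12→Route 6 77 km, Car 58→Route 4 202 km) adds 156.

Minimum total: 177 km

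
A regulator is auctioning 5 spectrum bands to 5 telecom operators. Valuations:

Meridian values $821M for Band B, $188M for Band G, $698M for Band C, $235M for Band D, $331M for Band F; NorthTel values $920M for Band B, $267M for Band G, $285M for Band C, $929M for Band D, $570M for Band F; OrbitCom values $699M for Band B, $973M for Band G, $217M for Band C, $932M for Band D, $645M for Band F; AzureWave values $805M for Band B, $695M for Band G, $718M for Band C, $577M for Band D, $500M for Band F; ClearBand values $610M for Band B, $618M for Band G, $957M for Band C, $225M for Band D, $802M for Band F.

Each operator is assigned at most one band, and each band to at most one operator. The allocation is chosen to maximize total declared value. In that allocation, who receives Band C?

Optimal: Meridian→Band B ($821M), NorthTel→Band D ($929M), OrbitCom→Band G ($973M), AzureWave→Band C ($718M), ClearBand→Band F ($802M) — total 821+929+973+718+802 = $4243M.
Swapping OrbitCom↔AzureWave (OrbitCom→Band C $217M, AzureWave→Band G $695M) loses 779.
AzureWave's own top band is Band B ($805M), but forcing AzureWave→Band B and reassigning the rest optimally gives only $4207M — worse by 36.

AzureWave receives Band C.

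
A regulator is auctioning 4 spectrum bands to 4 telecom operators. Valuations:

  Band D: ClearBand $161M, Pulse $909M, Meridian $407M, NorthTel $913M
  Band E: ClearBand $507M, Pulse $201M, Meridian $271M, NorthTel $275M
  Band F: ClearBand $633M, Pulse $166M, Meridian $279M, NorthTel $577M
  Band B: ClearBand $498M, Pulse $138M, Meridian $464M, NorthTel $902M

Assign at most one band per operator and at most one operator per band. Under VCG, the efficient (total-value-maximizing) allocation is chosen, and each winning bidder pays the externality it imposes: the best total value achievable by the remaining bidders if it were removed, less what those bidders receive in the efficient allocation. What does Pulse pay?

Pulse pays $204M.

Efficient allocation: ClearBand→Band F ($633M), Pulse→Band D ($909M), Meridian→Band E ($271M), NorthTel→Band B ($902M); total welfare W = $2715M.
Pulse receives Band D at value $909M, so the others get W − 909 = $1806M.
Without Pulse: best allocation of the remaining 3 bidders over all 4 bands is ClearBand→Band F ($633M), Meridian→Band B ($464M), NorthTel→Band D ($913M), total $2010M.
VCG payment = (others' best without Pulse) − (others' welfare with Pulse) = 2010 − 1806 = $204M.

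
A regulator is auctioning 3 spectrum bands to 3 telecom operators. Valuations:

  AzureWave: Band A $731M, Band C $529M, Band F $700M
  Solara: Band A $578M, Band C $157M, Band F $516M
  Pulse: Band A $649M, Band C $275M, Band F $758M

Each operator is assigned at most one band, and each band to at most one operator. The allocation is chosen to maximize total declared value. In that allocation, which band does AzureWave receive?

AzureWave receives Band C.

Optimal: AzureWave→Band C ($529M), Solara→Band A ($578M), Pulse→Band F ($758M) — total 529+578+758 = $1865M.
Next-best assignment: AzureWave→Band C, Solara→Band F, Pulse→Band A = $1694M.
AzureWave's own top band is Band A ($731M), but forcing AzureWave→Band A and reassigning the rest optimally gives only $1646M — worse by 219.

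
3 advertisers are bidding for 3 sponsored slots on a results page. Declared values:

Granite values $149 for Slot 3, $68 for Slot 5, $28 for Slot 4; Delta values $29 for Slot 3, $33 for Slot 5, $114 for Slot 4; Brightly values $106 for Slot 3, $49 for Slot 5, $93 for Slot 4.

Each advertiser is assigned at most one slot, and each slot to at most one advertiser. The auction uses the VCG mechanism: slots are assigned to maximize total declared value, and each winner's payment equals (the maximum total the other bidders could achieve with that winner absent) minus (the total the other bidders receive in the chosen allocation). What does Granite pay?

Granite pays $57.

Efficient allocation: Granite→Slot 3 ($149), Delta→Slot 4 ($114), Brightly→Slot 5 ($49); total welfare W = $312.
Granite receives Slot 3 at value $149, so the others get W − 149 = $163.
Without Granite: best allocation of the remaining 2 bidders over all 3 slots is Delta→Slot 4 ($114), Brightly→Slot 3 ($106), total $220.
VCG payment = (others' best without Granite) − (others' welfare with Granite) = 220 − 163 = $57.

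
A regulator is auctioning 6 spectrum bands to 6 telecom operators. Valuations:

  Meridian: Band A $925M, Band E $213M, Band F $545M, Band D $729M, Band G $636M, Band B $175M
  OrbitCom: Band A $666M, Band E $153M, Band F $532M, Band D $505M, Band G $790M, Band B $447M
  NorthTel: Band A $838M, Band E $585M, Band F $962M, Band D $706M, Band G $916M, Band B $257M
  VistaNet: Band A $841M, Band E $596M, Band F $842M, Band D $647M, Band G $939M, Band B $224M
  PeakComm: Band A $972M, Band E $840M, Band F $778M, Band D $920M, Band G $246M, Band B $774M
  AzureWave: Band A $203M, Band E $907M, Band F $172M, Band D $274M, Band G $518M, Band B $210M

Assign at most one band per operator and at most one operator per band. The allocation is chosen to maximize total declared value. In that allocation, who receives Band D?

Optimal: Meridian→Band A ($925M), OrbitCom→Band B ($447M), NorthTel→Band F ($962M), VistaNet→Band G ($939M), PeakComm→Band D ($920M), AzureWave→Band E ($907M) — total 925+447+962+939+920+907 = $5100M.
Column-greedy (each band in turn goes to its best remaining operator) gives $4956M, worse by 144.
Every other assignment is strictly worse.
PeakComm's own top band is Band A ($972M), but forcing PeakComm→Band A and reassigning the rest optimally gives only $4956M — worse by 144.

PeakComm receives Band D.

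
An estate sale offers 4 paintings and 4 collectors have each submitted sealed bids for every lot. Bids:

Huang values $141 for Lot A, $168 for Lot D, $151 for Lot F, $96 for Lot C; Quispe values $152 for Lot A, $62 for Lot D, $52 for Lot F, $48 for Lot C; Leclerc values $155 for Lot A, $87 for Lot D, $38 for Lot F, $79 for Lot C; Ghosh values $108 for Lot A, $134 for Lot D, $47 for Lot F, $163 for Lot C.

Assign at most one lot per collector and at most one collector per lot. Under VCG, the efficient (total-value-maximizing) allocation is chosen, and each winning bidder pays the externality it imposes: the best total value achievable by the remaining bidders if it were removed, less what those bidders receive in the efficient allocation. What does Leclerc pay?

Efficient allocation: Huang→Lot F ($151), Quispe→Lot A ($152), Leclerc→Lot D ($87), Ghosh→Lot C ($163); total welfare W = $553.
Leclerc receives Lot D at value $87, so the others get W − 87 = $466.
Without Leclerc: best allocation of the remaining 3 bidders over all 4 lots is Huang→Lot D ($168), Quispe→Lot A ($152), Ghosh→Lot C ($163), total $483.
VCG payment = (others' best without Leclerc) − (others' welfare with Leclerc) = 483 − 466 = $17.

Leclerc pays $17.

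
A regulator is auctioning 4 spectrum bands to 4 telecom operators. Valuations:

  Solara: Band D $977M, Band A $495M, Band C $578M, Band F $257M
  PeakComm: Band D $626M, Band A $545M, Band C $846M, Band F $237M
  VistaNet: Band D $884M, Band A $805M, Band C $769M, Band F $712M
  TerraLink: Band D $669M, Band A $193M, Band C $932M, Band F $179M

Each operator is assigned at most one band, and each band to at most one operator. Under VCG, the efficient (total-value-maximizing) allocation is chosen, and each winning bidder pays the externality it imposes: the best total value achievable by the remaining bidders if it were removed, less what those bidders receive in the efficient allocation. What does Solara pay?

Efficient allocation: Solara→Band D ($977M), PeakComm→Band A ($545M), VistaNet→Band F ($712M), TerraLink→Band C ($932M); total welfare W = $3166M.
Solara receives Band D at value $977M, so the others get W − 977 = $2189M.
Without Solara: best allocation of the remaining 3 bidders over all 4 bands is PeakComm→Band D ($626M), VistaNet→Band A ($805M), TerraLink→Band C ($932M), total $2363M.
VCG payment = (others' best without Solara) − (others' welfare with Solara) = 2363 − 2189 = $174M.

Solara pays $174M.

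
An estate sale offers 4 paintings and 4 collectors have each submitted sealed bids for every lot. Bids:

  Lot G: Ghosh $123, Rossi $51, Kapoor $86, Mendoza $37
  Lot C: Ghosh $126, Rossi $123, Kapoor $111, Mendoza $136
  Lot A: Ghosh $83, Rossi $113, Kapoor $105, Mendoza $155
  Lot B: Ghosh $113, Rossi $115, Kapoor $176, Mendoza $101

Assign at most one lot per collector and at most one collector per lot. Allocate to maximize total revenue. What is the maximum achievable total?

Max total: $577

This is a one-to-one assignment (maximum-weight bipartite matching).
Optimal: Ghosh→Lot G ($123), Rossi→Lot C ($123), Kapoor→Lot B ($176), Mendoza→Lot A ($155) — total 123+123+176+155 = $577.
Row-greedy (each collector in turn takes its best remaining lot) gives $383, worse by 194.
Next-best assignment: Ghosh→Lot G, Rossi→Lot A, Kapoor→Lot B, Mendoza→Lot C = $548.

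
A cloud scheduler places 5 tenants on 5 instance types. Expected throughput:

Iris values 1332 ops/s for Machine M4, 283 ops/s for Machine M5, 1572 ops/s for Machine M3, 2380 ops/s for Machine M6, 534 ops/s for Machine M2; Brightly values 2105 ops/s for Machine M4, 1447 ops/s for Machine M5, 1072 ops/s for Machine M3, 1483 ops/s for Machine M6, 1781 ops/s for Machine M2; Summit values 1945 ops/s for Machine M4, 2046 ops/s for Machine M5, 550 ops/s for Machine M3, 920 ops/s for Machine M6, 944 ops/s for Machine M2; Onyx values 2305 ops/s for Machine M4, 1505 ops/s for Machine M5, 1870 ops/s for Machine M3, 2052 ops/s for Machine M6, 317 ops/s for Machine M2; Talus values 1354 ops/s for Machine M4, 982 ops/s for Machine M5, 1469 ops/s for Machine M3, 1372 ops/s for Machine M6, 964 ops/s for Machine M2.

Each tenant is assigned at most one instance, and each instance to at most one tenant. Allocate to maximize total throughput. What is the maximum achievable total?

This is a one-to-one assignment (maximum-weight bipartite matching).
Optimal: Iris→Machine M6 (2380 ops/s), Brightly→Machine M2 (1781 ops/s), Summit→Machine M5 (2046 ops/s), Onyx→Machine M4 (2305 ops/s), Talus→Machine M3 (1469 ops/s) — total 2380+1781+2046+2305+1469 = 9981 ops/s.
Column-greedy (each instance in turn goes to its best remaining tenant) gives 8370 ops/s, worse by 1611.

Max total: 9981 ops/s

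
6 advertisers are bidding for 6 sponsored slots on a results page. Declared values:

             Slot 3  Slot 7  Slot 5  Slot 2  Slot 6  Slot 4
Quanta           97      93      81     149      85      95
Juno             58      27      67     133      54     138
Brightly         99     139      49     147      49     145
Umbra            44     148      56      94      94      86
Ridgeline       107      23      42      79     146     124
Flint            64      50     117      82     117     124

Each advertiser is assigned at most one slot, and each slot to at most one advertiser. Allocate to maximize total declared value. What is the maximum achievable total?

Max total: $797

This is a one-to-one assignment (maximum-weight bipartite matching).
Optimal: Quanta→Slot 2 ($149), Juno→Slot 4 ($138), Brightly→Slot 3 ($99), Umbra→Slot 7 ($148), Ridgeline→Slot 6 ($146), Flint→Slot 5 ($117) — total 149+138+99+148+146+117 = $797.
Max-entry greedy (repeatedly take the single best remaining cell) gives $763, worse by 34.
Next-best assignment: Quanta→Slot 3, Juno→Slot 4, Brightly→Slot 2, Umbra→Slot 7, Ridgeline→Slot 6, Flint→Slot 5 = $793.
Checked against all permutations: $797 is optimal.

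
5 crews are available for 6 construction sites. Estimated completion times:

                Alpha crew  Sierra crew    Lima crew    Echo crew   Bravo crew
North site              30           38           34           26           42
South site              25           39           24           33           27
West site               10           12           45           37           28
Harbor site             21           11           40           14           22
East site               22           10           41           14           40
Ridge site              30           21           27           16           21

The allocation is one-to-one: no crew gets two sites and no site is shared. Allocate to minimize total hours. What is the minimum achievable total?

This is a one-to-one assignment (minimum-cost bipartite matching).
Optimal: Alpha crew→West site (10 hours), Sierra crew→East site (10 hours), Lima crew→South site (24 hours), Echo crew→Harbor site (14 hours), Bravo crew→Ridge site (21 hours) — total 10+10+24+14+21 = 79 hours.
Column-greedy (each site in turn goes to its cheapest remaining crew) gives 111 hours, worse by 32.
Next-best assignment: Alpha crew→West site, Sierra crew→Harbor site, Lima crew→South site, Echo crew→East site, Bravo crew→Ridge site = 80 hours.
Swapping Echo crew↔Bravo crew (Echo crew→Ridge site 16 hours, Bravo crew→Harbor site 22 hours) adds 3.

Minimum total: 79 hours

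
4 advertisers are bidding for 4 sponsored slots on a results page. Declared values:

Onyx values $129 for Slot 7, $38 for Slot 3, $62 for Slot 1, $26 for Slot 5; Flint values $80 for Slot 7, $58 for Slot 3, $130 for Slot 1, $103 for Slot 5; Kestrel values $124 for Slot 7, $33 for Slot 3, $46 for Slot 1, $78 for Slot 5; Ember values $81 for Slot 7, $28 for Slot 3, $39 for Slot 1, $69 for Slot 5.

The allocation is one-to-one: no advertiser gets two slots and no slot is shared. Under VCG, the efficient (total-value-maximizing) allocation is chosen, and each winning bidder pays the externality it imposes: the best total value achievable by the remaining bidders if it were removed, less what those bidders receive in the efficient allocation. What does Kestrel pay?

Kestrel pays $41.

Efficient allocation: Onyx→Slot 7 ($129), Flint→Slot 1 ($130), Kestrel→Slot 5 ($78), Ember→Slot 3 ($28); total welfare W = $365.
Kestrel receives Slot 5 at value $78, so the others get W − 78 = $287.
Without Kestrel: best allocation of the remaining 3 bidders over all 4 slots is Onyx→Slot 7 ($129), Flint→Slot 1 ($130), Ember→Slot 5 ($69), total $328.
VCG payment = (others' best without Kestrel) − (others' welfare with Kestrel) = 328 − 287 = $41.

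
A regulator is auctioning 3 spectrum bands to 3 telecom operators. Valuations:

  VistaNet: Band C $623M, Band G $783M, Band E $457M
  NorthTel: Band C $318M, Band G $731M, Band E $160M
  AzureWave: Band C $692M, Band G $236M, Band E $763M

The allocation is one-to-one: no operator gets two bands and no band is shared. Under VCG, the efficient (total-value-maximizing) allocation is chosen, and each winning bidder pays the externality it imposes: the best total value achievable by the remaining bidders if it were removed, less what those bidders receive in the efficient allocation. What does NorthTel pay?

Efficient allocation: VistaNet→Band C ($623M), NorthTel→Band G ($731M), AzureWave→Band E ($763M); total welfare W = $2117M.
NorthTel receives Band G at value $731M, so the others get W − 731 = $1386M.
Without NorthTel: best allocation of the remaining 2 bidders over all 3 bands is VistaNet→Band G ($783M), AzureWave→Band E ($763M), total $1546M.
VCG payment = (others' best without NorthTel) − (others' welfare with NorthTel) = 1546 − 1386 = $160M.

NorthTel pays $160M.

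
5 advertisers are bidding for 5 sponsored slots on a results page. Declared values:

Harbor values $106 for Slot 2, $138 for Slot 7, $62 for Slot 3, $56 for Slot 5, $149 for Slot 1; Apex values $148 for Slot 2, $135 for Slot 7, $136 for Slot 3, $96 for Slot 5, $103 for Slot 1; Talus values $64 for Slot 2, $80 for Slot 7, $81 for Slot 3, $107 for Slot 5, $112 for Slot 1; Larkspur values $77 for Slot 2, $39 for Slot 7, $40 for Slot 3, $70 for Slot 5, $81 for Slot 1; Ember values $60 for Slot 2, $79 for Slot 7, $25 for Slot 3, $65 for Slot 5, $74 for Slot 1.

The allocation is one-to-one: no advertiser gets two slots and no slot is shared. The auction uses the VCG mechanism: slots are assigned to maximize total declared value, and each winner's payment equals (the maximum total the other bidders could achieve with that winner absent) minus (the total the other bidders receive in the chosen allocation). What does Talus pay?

Talus pays $5.

Efficient allocation: Harbor→Slot 1 ($149), Apex→Slot 3 ($136), Talus→Slot 5 ($107), Larkspur→Slot 2 ($77), Ember→Slot 7 ($79); total welfare W = $548.
Talus receives Slot 5 at value $107, so the others get W − 107 = $441.
Without Talus: best allocation of the remaining 4 bidders over all 5 slots is Harbor→Slot 1 ($149), Apex→Slot 2 ($148), Larkspur→Slot 5 ($70), Ember→Slot 7 ($79), total $446.
VCG payment = (others' best without Talus) − (others' welfare with Talus) = 446 − 441 = $5.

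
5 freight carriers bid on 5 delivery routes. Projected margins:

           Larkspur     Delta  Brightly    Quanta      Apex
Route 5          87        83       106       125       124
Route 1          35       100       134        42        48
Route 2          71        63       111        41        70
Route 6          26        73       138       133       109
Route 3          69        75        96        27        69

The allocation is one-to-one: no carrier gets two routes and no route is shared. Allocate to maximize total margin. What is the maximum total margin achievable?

Optimal: Larkspur→Route 2 ($71k), Delta→Route 3 ($75k), Brightly→Route 1 ($134k), Quanta→Route 6 ($133k), Apex→Route 5 ($124k) — total 71+75+134+133+124 = $537k.
Row-greedy (each carrier in turn takes its best remaining route) gives $435k, worse by 102.

Maximum total: $537k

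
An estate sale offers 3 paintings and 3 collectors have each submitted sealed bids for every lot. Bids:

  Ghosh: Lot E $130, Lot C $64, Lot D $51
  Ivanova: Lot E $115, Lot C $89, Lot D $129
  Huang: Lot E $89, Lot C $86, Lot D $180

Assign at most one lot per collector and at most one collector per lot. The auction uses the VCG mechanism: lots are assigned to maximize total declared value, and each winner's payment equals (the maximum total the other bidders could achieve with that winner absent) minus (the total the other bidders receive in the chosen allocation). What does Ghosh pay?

Ghosh pays $26.

Efficient allocation: Ghosh→Lot E ($130), Ivanova→Lot C ($89), Huang→Lot D ($180); total welfare W = $399.
Ghosh receives Lot E at value $130, so the others get W − 130 = $269.
Without Ghosh: best allocation of the remaining 2 bidders over all 3 lots is Ivanova→Lot E ($115), Huang→Lot D ($180), total $295.
VCG payment = (others' best without Ghosh) − (others' welfare with Ghosh) = 295 − 269 = $26.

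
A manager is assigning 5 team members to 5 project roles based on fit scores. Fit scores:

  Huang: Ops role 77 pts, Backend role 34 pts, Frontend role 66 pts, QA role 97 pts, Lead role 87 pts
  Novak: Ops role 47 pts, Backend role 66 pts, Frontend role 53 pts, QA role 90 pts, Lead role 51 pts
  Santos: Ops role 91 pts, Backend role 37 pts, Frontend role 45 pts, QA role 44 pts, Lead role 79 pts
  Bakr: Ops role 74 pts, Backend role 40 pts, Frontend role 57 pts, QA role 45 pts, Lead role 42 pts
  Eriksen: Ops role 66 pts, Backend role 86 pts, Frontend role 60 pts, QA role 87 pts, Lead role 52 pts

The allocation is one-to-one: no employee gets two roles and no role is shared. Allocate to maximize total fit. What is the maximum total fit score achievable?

This is the linear assignment problem.
Optimal: Huang→Lead role (87 pts), Novak→QA role (90 pts), Santos→Ops role (91 pts), Bakr→Frontend role (57 pts), Eriksen→Backend role (86 pts) — total 87+90+91+57+86 = 411 pts.
Row-greedy (each employee in turn takes its best remaining role) gives 363 pts, worse by 48.
Next-best assignment: Huang→Frontend role, Novak→QA role, Santos→Lead role, Bakr→Ops role, Eriksen→Backend role = 395 pts.

Max total: 411 pts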